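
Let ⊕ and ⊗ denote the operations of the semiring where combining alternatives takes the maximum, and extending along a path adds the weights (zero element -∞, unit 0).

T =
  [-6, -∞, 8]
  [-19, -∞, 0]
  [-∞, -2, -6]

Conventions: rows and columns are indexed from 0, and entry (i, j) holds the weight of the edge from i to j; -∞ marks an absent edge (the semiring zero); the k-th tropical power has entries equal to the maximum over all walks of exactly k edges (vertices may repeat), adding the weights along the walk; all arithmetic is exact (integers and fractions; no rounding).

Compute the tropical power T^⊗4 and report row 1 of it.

T^⊗2:
  [-12, 6, 2]
  [-25, -2, -6]
  [-21, -8, -2]
T^⊗3:
  [-13, 0, 6]
  [-21, -8, -2]
  [-27, -4, -8]
T^⊗4:
  [-19, 4, 0]
  [-27, -4, -8]
  [-23, -10, -4]
Answer: row 1 of T^⊗4 = [-27, -4, -8]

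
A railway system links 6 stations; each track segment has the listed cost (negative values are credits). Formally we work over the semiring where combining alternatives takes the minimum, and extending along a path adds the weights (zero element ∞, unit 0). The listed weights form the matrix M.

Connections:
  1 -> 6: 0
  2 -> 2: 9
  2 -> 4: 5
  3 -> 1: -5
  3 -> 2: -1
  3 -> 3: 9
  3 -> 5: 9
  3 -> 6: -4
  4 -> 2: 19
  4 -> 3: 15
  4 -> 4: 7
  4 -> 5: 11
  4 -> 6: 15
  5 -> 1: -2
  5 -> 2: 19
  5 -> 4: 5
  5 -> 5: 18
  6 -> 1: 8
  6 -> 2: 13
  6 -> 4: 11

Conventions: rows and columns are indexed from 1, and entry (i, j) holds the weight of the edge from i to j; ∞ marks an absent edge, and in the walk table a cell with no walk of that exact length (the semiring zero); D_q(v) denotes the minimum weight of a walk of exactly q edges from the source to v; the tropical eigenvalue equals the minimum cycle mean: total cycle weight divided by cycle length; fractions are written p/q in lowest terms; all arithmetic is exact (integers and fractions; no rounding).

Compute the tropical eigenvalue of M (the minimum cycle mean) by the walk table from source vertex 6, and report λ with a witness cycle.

q=0: [∞, ∞, ∞, ∞, ∞, 0]
q=1: [8, 13, ∞, 11, ∞, ∞]
q=2: [∞, 22, 26, 18, 22, 8]
q=3: [16, 21, 33, 19, 29, 22]
q=4: [27, 30, 34, 26, 30, 16]
q=5: [24, 29, 41, 27, 37, 27]
q=6: [35, 38, 42, 34, 38, 24]
Optimal cycle mean attained by: cycle 1->6->1, total 0 + 8, length 2.
Answer: λ = 4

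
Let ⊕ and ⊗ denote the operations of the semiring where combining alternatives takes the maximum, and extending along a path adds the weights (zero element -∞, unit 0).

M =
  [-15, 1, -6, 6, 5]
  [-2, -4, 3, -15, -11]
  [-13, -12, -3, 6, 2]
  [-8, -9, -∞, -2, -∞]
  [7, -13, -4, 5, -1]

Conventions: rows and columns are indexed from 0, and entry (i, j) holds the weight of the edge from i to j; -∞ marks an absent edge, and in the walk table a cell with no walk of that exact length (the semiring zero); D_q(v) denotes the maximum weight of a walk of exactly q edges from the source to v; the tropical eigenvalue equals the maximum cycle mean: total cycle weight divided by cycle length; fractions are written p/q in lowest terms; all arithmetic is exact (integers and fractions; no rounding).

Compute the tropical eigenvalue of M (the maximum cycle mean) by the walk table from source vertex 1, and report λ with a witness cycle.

q=0: [-∞, 0, -∞, -∞, -∞]
q=1: [-2, -4, 3, -15, -11]
q=2: [-4, -1, 0, 9, 5]
q=3: [12, 0, 2, 10, 4]
q=4: [11, 13, 6, 18, 17]
q=5: [24, 12, 16, 22, 16]
Optimal cycle mean attained by: cycle 0->4->0, total 5 + 7, length 2.
Answer: λ = 6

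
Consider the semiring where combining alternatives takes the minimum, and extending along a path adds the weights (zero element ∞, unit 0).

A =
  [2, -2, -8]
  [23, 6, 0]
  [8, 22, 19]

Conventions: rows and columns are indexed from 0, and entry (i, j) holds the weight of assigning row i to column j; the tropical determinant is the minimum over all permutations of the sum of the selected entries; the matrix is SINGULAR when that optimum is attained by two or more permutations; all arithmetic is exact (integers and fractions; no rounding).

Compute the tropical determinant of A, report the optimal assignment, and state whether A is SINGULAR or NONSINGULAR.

σ = (0, 1, 2): 2 + 6 + 19 = 27
σ = (0, 2, 1): 2 + 0 + 22 = 24
σ = (1, 0, 2): (-2) + 23 + 19 = 40
σ = (1, 2, 0): (-2) + 0 + 8 = 6
σ = (2, 0, 1): (-8) + 23 + 22 = 37
σ = (2, 1, 0): (-8) + 6 + 8 = 6
Optimal value attained by: σ = (1, 2, 0).
Answer: det⊕(A) = 6; verdict: SINGULAR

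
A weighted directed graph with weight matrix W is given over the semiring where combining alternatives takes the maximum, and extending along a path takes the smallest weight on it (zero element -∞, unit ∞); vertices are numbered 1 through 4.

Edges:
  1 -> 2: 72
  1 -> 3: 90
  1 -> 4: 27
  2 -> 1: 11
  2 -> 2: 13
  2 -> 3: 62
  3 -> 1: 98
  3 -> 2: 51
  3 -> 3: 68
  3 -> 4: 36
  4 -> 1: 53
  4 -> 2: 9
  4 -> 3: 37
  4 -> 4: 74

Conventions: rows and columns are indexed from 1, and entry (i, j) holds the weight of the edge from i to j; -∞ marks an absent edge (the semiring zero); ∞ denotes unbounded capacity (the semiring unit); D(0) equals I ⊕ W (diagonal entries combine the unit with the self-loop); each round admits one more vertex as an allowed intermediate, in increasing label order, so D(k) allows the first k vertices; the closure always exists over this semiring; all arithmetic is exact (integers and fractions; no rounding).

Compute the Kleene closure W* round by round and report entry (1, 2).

D(0):
  [∞, 72, 90, 27]
  [11, ∞, 62, -∞]
  [98, 51, ∞, 36]
  [53, 9, 37, ∞]
D(1):
  [∞, 72, 90, 27]
  [11, ∞, 62, 11]
  [98, 72, ∞, 36]
  [53, 53, 53, ∞]
D(2):
  [∞, 72, 90, 27]
  [11, ∞, 62, 11]
  [98, 72, ∞, 36]
  [53, 53, 53, ∞]
D(3):
  [∞, 72, 90, 36]
  [62, ∞, 62, 36]
  [98, 72, ∞, 36]
  [53, 53, 53, ∞]
D(4):
  [∞, 72, 90, 36]
  [62, ∞, 62, 36]
  [98, 72, ∞, 36]
  [53, 53, 53, ∞]
Answer: W*[1][2] = 72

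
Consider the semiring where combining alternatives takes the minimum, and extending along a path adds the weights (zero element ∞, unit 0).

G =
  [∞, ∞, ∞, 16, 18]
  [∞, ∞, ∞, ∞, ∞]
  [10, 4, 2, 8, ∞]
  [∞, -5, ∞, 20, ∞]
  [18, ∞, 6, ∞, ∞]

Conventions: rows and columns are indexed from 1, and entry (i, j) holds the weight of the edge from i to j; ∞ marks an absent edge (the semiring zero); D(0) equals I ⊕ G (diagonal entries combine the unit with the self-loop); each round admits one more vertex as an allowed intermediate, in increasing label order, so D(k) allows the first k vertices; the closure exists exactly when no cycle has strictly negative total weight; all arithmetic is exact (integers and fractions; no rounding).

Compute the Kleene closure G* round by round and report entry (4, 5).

D(0):
  [0, ∞, ∞, 16, 18]
  [∞, 0, ∞, ∞, ∞]
  [10, 4, 0, 8, ∞]
  [∞, -5, ∞, 0, ∞]
  [18, ∞, 6, ∞, 0]
D(1):
  [0, ∞, ∞, 16, 18]
  [∞, 0, ∞, ∞, ∞]
  [10, 4, 0, 8, 28]
  [∞, -5, ∞, 0, ∞]
  [18, ∞, 6, 34, 0]
D(2):
  [0, ∞, ∞, 16, 18]
  [∞, 0, ∞, ∞, ∞]
  [10, 4, 0, 8, 28]
  [∞, -5, ∞, 0, ∞]
  [18, ∞, 6, 34, 0]
D(3):
  [0, ∞, ∞, 16, 18]
  [∞, 0, ∞, ∞, ∞]
  [10, 4, 0, 8, 28]
  [∞, -5, ∞, 0, ∞]
  [16, 10, 6, 14, 0]
D(4):
  [0, 11, ∞, 16, 18]
  [∞, 0, ∞, ∞, ∞]
  [10, 3, 0, 8, 28]
  [∞, -5, ∞, 0, ∞]
  [16, 9, 6, 14, 0]
D(5):
  [0, 11, 24, 16, 18]
  [∞, 0, ∞, ∞, ∞]
  [10, 3, 0, 8, 28]
  [∞, -5, ∞, 0, ∞]
  [16, 9, 6, 14, 0]
Answer: G*[4][5] = ∞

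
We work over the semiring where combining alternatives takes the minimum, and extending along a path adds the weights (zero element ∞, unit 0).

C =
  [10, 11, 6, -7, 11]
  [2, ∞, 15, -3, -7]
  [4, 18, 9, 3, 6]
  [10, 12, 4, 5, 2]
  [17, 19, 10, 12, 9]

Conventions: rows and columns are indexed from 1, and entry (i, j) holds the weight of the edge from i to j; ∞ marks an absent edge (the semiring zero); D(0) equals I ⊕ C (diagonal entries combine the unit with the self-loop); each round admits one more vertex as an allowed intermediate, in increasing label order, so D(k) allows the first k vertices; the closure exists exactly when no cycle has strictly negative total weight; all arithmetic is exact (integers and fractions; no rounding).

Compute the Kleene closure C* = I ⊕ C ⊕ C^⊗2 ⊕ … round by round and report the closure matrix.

D(0):
  [0, 11, 6, -7, 11]
  [2, 0, 15, -3, -7]
  [4, 18, 0, 3, 6]
  [10, 12, 4, 0, 2]
  [17, 19, 10, 12, 0]
D(1):
  [0, 11, 6, -7, 11]
  [2, 0, 8, -5, -7]
  [4, 15, 0, -3, 6]
  [10, 12, 4, 0, 2]
  [17, 19, 10, 10, 0]
D(2):
  [0, 11, 6, -7, 4]
  [2, 0, 8, -5, -7]
  [4, 15, 0, -3, 6]
  [10, 12, 4, 0, 2]
  [17, 19, 10, 10, 0]
D(3):
  [0, 11, 6, -7, 4]
  [2, 0, 8, -5, -7]
  [4, 15, 0, -3, 6]
  [8, 12, 4, 0, 2]
  [14, 19, 10, 7, 0]
D(4):
  [0, 5, -3, -7, -5]
  [2, 0, -1, -5, -7]
  [4, 9, 0, -3, -1]
  [8, 12, 4, 0, 2]
  [14, 19, 10, 7, 0]
D(5):
  [0, 5, -3, -7, -5]
  [2, 0, -1, -5, -7]
  [4, 9, 0, -3, -1]
  [8, 12, 4, 0, 2]
  [14, 19, 10, 7, 0]
Answer: C* = [[0, 5, -3, -7, -5], [2, 0, -1, -5, -7], [4, 9, 0, -3, -1], [8, 12, 4, 0, 2], [14, 19, 10, 7, 0]]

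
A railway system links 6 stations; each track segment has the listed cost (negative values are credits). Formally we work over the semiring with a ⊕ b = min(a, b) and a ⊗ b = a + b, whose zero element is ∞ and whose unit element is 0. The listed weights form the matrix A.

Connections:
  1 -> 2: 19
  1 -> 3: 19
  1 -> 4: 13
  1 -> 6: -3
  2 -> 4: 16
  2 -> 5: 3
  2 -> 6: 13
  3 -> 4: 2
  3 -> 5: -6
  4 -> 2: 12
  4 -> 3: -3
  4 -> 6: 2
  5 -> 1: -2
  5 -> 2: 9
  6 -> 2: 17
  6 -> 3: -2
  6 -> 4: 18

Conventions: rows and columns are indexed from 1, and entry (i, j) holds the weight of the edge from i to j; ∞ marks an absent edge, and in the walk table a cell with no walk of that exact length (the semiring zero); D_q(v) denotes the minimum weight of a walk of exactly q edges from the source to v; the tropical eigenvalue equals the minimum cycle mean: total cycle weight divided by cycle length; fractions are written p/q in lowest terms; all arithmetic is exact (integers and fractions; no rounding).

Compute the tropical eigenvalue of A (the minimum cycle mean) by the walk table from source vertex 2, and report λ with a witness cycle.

q=0: [∞, 0, ∞, ∞, ∞, ∞]
q=1: [∞, ∞, ∞, 16, 3, 13]
q=2: [1, 12, 11, 31, ∞, 18]
q=3: [∞, 20, 16, 13, 5, -2]
q=4: [3, 14, -4, 16, 10, 15]
q=5: [8, 19, 13, -2, -10, 0]
q=6: [-12, -1, -5, 15, 7, 0]
Optimal cycle mean attained by: cycle 1->6->3->5->1, total (-3) + (-2) + (-6) + (-2), length 4.
Answer: λ = -13/4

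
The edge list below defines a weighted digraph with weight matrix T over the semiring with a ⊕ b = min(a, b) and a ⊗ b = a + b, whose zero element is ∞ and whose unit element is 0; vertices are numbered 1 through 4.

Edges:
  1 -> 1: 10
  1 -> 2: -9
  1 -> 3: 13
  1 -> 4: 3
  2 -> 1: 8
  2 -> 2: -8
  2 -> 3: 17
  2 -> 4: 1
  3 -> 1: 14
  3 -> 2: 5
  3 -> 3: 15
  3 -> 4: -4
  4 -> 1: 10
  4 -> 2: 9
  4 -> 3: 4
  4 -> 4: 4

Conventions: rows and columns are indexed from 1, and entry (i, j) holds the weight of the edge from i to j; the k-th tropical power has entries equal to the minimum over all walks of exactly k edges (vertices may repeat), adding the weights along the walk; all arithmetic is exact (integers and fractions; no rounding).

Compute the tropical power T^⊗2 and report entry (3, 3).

T^⊗2:
  [-1, -17, 7, -8]
  [0, -16, 5, -7]
  [6, -3, 0, 0]
  [14, 1, 8, 0]
Key observation: the optimum is the walk 3->4->3, with weight (-4) + 4 = 0.
Optimal value attained by: walk 3->4->3.
Answer: (T^⊗2)[3][3] = 0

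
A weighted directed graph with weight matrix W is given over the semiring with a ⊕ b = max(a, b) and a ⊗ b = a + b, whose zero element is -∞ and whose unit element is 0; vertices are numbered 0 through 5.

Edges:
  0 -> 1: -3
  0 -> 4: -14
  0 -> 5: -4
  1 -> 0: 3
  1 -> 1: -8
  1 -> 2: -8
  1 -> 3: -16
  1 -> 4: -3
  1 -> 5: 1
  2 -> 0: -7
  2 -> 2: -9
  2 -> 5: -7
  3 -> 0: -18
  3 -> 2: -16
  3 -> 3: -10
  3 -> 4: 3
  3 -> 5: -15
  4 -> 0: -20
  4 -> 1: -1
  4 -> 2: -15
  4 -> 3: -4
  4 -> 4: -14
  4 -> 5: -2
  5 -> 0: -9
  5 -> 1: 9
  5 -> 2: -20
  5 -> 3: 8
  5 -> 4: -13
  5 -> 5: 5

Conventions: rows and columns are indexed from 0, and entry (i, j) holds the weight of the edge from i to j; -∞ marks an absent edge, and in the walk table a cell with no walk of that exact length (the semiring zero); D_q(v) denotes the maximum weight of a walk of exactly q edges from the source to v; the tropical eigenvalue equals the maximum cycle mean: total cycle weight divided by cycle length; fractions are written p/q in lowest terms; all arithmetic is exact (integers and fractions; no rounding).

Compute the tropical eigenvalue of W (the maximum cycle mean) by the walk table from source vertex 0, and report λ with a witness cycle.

q=0: [0, -∞, -∞, -∞, -∞, -∞]
q=1: [-∞, -3, -∞, -∞, -14, -4]
q=2: [0, 5, -11, 4, -6, 1]
q=3: [8, 10, -3, 9, 7, 6]
q=4: [13, 15, 2, 14, 12, 11]
q=5: [18, 20, 7, 19, 17, 16]
q=6: [23, 25, 12, 24, 22, 21]
Optimal cycle mean attained by: cycle 1->5->1, total 1 + 9, length 2.
Answer: λ = 5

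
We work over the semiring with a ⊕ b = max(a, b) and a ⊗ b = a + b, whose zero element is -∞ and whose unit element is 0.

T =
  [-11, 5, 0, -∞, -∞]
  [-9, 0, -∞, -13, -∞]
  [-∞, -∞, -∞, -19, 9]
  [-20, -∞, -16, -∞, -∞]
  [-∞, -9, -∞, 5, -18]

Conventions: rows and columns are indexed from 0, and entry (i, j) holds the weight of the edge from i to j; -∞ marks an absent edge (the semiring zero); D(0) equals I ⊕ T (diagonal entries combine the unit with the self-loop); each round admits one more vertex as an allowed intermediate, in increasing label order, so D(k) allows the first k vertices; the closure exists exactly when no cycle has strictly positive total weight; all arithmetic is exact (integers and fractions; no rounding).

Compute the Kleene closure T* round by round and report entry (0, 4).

D(0):
  [0, 5, 0, -∞, -∞]
  [-9, 0, -∞, -13, -∞]
  [-∞, -∞, 0, -19, 9]
  [-20, -∞, -16, 0, -∞]
  [-∞, -9, -∞, 5, 0]
D(1):
  [0, 5, 0, -∞, -∞]
  [-9, 0, -9, -13, -∞]
  [-∞, -∞, 0, -19, 9]
  [-20, -15, -16, 0, -∞]
  [-∞, -9, -∞, 5, 0]
D(2):
  [0, 5, 0, -8, -∞]
  [-9, 0, -9, -13, -∞]
  [-∞, -∞, 0, -19, 9]
  [-20, -15, -16, 0, -∞]
  [-18, -9, -18, 5, 0]
D(3):
  [0, 5, 0, -8, 9]
  [-9, 0, -9, -13, 0]
  [-∞, -∞, 0, -19, 9]
  [-20, -15, -16, 0, -7]
  [-18, -9, -18, 5, 0]
D(4):
  [0, 5, 0, -8, 9]
  [-9, 0, -9, -13, 0]
  [-39, -34, 0, -19, 9]
  [-20, -15, -16, 0, -7]
  [-15, -9, -11, 5, 0]
D(5):
  [0, 5, 0, 14, 9]
  [-9, 0, -9, 5, 0]
  [-6, 0, 0, 14, 9]
  [-20, -15, -16, 0, -7]
  [-15, -9, -11, 5, 0]
Answer: T*[0][4] = 9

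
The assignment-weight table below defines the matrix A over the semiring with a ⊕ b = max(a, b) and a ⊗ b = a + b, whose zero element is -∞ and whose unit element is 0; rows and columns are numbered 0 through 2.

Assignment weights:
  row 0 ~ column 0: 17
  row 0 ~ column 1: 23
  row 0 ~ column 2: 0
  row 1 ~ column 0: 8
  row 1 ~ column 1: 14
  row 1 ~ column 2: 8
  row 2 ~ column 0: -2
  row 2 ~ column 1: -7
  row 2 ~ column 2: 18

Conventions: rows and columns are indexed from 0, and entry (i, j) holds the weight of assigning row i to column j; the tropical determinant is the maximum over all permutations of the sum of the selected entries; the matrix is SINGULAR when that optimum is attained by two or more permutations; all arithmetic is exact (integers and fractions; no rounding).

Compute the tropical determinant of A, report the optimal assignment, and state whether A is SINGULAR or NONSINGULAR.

σ = (0, 1, 2): 17 + 14 + 18 = 49
σ = (0, 2, 1): 17 + 8 + (-7) = 18
σ = (1, 0, 2): 23 + 8 + 18 = 49
σ = (1, 2, 0): 23 + 8 + (-2) = 29
σ = (2, 0, 1): 0 + 8 + (-7) = 1
σ = (2, 1, 0): 0 + 14 + (-2) = 12
Optimal value attained by: σ = (0, 1, 2).
Answer: det⊕(A) = 49; verdict: SINGULAR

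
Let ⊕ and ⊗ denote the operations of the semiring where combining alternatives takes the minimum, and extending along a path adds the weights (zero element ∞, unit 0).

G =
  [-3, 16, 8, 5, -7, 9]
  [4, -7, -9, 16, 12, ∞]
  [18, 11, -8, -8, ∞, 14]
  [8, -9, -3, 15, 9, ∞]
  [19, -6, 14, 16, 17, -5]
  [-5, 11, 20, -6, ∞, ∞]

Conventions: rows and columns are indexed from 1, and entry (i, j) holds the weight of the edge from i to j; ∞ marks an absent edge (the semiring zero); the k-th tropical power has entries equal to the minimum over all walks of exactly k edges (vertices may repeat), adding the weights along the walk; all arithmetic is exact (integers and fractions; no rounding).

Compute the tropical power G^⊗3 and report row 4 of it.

G^⊗2:
  [-6, -13, 0, 0, -10, -12]
  [-3, -14, -17, -17, -3, 5]
  [0, -17, -16, -16, 1, 6]
  [-5, -16, -18, -11, 1, 4]
  [-10, -13, -15, -11, 6, 12]
  [-8, -15, -9, 0, -12, 4]
G^⊗3:
  [-17, -20, -22, -18, -13, -15]
  [-10, -26, -25, -25, -10, -8]
  [-13, -25, -26, -24, -7, -4]
  [-12, -23, -26, -26, -12, -4]
  [-13, -20, -23, -23, -17, -1]
  [-11, -22, -24, -17, -15, -17]
Answer: row 4 of G^⊗3 = [-12, -23, -26, -26, -12, -4]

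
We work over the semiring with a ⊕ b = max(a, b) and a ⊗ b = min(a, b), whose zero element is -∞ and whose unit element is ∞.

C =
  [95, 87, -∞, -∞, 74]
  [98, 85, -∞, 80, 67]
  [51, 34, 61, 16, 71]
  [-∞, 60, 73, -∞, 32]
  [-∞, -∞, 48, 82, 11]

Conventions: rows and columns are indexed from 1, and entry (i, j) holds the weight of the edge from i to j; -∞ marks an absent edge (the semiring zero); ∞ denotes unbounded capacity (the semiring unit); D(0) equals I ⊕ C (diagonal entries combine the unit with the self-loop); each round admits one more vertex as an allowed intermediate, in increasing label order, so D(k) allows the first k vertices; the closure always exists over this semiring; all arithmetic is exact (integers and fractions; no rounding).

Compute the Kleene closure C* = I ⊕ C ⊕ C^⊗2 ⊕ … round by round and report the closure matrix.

D(0):
  [∞, 87, -∞, -∞, 74]
  [98, ∞, -∞, 80, 67]
  [51, 34, ∞, 16, 71]
  [-∞, 60, 73, ∞, 32]
  [-∞, -∞, 48, 82, ∞]
D(1):
  [∞, 87, -∞, -∞, 74]
  [98, ∞, -∞, 80, 74]
  [51, 51, ∞, 16, 71]
  [-∞, 60, 73, ∞, 32]
  [-∞, -∞, 48, 82, ∞]
D(2):
  [∞, 87, -∞, 80, 74]
  [98, ∞, -∞, 80, 74]
  [51, 51, ∞, 51, 71]
  [60, 60, 73, ∞, 60]
  [-∞, -∞, 48, 82, ∞]
D(3):
  [∞, 87, -∞, 80, 74]
  [98, ∞, -∞, 80, 74]
  [51, 51, ∞, 51, 71]
  [60, 60, 73, ∞, 71]
  [48, 48, 48, 82, ∞]
D(4):
  [∞, 87, 73, 80, 74]
  [98, ∞, 73, 80, 74]
  [51, 51, ∞, 51, 71]
  [60, 60, 73, ∞, 71]
  [60, 60, 73, 82, ∞]
D(5):
  [∞, 87, 73, 80, 74]
  [98, ∞, 73, 80, 74]
  [60, 60, ∞, 71, 71]
  [60, 60, 73, ∞, 71]
  [60, 60, 73, 82, ∞]
Answer: C* = [[∞, 87, 73, 80, 74], [98, ∞, 73, 80, 74], [60, 60, ∞, 71, 71], [60, 60, 73, ∞, 71], [60, 60, 73, 82, ∞]]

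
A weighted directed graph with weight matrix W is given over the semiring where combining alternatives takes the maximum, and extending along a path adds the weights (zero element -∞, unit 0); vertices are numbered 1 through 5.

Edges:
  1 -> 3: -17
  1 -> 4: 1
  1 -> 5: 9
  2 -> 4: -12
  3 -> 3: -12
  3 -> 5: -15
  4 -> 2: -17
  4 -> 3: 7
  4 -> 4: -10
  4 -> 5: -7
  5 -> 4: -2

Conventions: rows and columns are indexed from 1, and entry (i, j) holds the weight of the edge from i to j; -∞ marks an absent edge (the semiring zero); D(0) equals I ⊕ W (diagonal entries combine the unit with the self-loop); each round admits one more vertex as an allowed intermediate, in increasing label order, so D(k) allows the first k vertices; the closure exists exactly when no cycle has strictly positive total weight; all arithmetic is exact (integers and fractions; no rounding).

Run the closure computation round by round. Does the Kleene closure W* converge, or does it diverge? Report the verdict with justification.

D(0):
  [0, -∞, -17, 1, 9]
  [-∞, 0, -∞, -12, -∞]
  [-∞, -∞, 0, -∞, -15]
  [-∞, -17, 7, 0, -7]
  [-∞, -∞, -∞, -2, 0]
D(1):
  [0, -∞, -17, 1, 9]
  [-∞, 0, -∞, -12, -∞]
  [-∞, -∞, 0, -∞, -15]
  [-∞, -17, 7, 0, -7]
  [-∞, -∞, -∞, -2, 0]
D(2):
  [0, -∞, -17, 1, 9]
  [-∞, 0, -∞, -12, -∞]
  [-∞, -∞, 0, -∞, -15]
  [-∞, -17, 7, 0, -7]
  [-∞, -∞, -∞, -2, 0]
D(3):
  [0, -∞, -17, 1, 9]
  [-∞, 0, -∞, -12, -∞]
  [-∞, -∞, 0, -∞, -15]
  [-∞, -17, 7, 0, -7]
  [-∞, -∞, -∞, -2, 0]
D(4):
  [0, -16, 8, 1, 9]
  [-∞, 0, -5, -12, -19]
  [-∞, -∞, 0, -∞, -15]
  [-∞, -17, 7, 0, -7]
  [-∞, -19, 5, -2, 0]
D(5):
  [0, -10, 14, 7, 9]
  [-∞, 0, -5, -12, -19]
  [-∞, -34, 0, -17, -15]
  [-∞, -17, 7, 0, -7]
  [-∞, -19, 5, -2, 0]
Key observation: every diagonal entry stays at the unit through all rounds, so no improving cycle exists.
Answer: CONVERGES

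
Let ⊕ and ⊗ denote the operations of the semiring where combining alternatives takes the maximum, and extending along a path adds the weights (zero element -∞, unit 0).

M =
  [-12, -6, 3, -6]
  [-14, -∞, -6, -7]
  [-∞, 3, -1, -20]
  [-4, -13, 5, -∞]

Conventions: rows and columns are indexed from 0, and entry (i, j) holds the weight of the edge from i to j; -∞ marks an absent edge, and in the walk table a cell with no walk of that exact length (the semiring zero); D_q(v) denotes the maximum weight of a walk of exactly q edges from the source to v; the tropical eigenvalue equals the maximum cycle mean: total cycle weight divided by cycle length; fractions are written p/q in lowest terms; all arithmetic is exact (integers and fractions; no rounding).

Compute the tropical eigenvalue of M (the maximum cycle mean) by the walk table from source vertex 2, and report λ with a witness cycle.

q=0: [-∞, -∞, 0, -∞]
q=1: [-∞, 3, -1, -20]
q=2: [-11, 2, -2, -4]
q=3: [-8, 1, 1, -5]
q=4: [-9, 4, 0, -6]
Optimal cycle mean attained by: cycle 1->3->2->1, total (-7) + 5 + 3, length 3.
Answer: λ = 1/3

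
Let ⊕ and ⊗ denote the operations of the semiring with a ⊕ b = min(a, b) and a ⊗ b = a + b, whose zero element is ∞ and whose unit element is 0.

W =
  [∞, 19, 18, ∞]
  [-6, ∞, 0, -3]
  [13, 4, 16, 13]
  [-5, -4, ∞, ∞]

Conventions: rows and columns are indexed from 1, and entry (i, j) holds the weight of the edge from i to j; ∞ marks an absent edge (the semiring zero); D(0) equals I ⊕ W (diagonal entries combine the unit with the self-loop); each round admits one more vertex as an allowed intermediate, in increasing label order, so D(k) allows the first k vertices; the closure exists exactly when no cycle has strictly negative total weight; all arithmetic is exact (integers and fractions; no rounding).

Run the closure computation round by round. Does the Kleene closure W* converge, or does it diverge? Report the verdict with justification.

D(0):
  [0, 19, 18, ∞]
  [-6, 0, 0, -3]
  [13, 4, 0, 13]
  [-5, -4, ∞, 0]
D(1):
  [0, 19, 18, ∞]
  [-6, 0, 0, -3]
  [13, 4, 0, 13]
  [-5, -4, 13, 0]
Detection: at round 2, diagonal entry (4, 4) turns strictly negative.
Key observation: the cycle 4->2->4 has total weight (-4) + (-3), which is strictly negative.
Answer: DIVERGES — negative cycle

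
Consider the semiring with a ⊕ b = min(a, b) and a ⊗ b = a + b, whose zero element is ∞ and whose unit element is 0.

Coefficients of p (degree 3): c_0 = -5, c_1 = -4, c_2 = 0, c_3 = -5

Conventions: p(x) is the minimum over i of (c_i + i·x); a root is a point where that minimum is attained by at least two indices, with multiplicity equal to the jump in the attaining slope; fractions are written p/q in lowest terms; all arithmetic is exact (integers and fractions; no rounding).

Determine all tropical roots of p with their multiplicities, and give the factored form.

hull edge (i=0, c=-5) to (i=3, c=-5): slope 0, span 3
Factored form: p(x) = -5 ⊗ (x ⊕ 0) ⊗ (x ⊕ 0) ⊗ (x ⊕ 0)
Answer: roots = 0 (mult 3)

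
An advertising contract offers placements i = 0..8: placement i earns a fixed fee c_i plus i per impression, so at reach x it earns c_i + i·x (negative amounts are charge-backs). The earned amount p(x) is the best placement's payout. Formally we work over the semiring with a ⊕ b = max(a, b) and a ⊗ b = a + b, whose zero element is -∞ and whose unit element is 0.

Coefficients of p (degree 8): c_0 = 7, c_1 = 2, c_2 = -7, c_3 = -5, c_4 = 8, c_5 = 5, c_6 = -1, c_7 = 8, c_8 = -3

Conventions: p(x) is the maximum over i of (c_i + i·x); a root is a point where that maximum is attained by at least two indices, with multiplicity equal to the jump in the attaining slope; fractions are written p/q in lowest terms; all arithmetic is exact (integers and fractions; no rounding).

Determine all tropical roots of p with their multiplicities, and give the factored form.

hull edge (i=0, c=7) to (i=4, c=8): slope 1/4, span 4
hull edge (i=4, c=8) to (i=7, c=8): slope 0, span 3
hull edge (i=7, c=8) to (i=8, c=-3): slope -11, span 1
Factored form: p(x) = -3 ⊗ (x ⊕ (-1/4)) ⊗ (x ⊕ (-1/4)) ⊗ (x ⊕ (-1/4)) ⊗ (x ⊕ (-1/4)) ⊗ (x ⊕ 0) ⊗ (x ⊕ 0) ⊗ (x ⊕ 0) ⊗ (x ⊕ 11)
Answer: roots = -1/4 (mult 4), 0 (mult 3), 11 (mult 1)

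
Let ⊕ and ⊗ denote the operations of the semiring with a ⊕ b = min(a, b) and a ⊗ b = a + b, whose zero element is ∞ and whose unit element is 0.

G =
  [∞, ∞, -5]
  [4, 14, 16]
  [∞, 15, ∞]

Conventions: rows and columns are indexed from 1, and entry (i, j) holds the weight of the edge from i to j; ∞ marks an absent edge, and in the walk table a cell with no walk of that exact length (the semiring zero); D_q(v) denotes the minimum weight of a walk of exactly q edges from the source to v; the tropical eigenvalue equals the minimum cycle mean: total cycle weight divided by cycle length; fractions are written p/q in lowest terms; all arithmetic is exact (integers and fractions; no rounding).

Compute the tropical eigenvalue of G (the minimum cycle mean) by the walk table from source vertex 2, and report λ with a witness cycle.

q=0: [∞, 0, ∞]
q=1: [4, 14, 16]
q=2: [18, 28, -1]
q=3: [32, 14, 13]
Optimal cycle mean attained by: cycle 1->3->2->1, total (-5) + 15 + 4, length 3.
Answer: λ = 14/3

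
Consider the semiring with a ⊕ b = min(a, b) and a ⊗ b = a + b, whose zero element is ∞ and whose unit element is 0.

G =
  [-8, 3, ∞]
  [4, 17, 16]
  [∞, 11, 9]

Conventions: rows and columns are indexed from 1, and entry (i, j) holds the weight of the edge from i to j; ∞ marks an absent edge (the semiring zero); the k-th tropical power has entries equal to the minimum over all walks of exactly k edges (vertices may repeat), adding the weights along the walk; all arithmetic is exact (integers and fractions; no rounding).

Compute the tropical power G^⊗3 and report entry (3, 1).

G^⊗2:
  [-16, -5, 19]
  [-4, 7, 25]
  [15, 20, 18]
G^⊗3:
  [-24, -13, 11]
  [-12, -1, 23]
  [7, 18, 27]
Key observation: the optimum is the walk 3->2->1->1, with weight 11 + 4 + (-8) = 7.
Optimal value attained by: walk 3->2->1->1.
Answer: (G^⊗3)[3][1] = 7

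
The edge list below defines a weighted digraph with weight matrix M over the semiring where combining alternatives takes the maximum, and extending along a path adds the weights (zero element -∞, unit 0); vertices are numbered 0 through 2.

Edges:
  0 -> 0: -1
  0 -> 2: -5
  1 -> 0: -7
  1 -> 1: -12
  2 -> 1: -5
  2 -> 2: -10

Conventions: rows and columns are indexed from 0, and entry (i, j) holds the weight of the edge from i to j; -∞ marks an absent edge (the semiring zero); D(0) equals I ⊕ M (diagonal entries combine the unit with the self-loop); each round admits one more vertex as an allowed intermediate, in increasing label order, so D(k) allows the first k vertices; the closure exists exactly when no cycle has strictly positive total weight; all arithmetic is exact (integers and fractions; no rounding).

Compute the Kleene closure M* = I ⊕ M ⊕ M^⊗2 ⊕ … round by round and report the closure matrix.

D(0):
  [0, -∞, -5]
  [-7, 0, -∞]
  [-∞, -5, 0]
D(1):
  [0, -∞, -5]
  [-7, 0, -12]
  [-∞, -5, 0]
D(2):
  [0, -∞, -5]
  [-7, 0, -12]
  [-12, -5, 0]
D(3):
  [0, -10, -5]
  [-7, 0, -12]
  [-12, -5, 0]
Answer: M* = [[0, -10, -5], [-7, 0, -12], [-12, -5, 0]]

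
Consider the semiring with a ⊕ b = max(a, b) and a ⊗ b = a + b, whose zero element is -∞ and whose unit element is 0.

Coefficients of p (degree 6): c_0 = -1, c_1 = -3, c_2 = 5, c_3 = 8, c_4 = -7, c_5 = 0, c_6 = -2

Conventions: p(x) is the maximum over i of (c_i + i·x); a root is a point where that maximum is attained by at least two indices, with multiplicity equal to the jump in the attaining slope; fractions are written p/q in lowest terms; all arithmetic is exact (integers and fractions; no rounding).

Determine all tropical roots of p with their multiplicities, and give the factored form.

hull edge (i=0, c=-1) to (i=3, c=8): slope 3, span 3
hull edge (i=3, c=8) to (i=6, c=-2): slope -10/3, span 3
Factored form: p(x) = -2 ⊗ (x ⊕ (-3)) ⊗ (x ⊕ (-3)) ⊗ (x ⊕ (-3)) ⊗ (x ⊕ 10/3) ⊗ (x ⊕ 10/3) ⊗ (x ⊕ 10/3)
Answer: roots = -3 (mult 3), 10/3 (mult 3)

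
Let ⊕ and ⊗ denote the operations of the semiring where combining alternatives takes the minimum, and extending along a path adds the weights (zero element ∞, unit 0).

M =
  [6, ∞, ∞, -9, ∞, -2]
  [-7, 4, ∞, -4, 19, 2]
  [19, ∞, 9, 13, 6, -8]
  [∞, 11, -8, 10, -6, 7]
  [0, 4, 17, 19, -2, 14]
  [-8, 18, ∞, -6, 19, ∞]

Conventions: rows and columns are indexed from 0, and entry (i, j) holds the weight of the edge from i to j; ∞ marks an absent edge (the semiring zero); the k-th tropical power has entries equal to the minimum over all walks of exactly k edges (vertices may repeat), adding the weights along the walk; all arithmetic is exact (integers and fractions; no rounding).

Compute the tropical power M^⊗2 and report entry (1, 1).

M^⊗2:
  [-10, 2, -17, -8, -15, -2]
  [-6, 7, -12, -16, -10, -9]
  [-16, 10, 5, -14, 4, 1]
  [-6, -2, 1, 1, -8, -16]
  [-3, 2, 11, -9, -4, -2]
  [-2, 5, -14, -17, -12, -10]
Key observation: the optimum is the walk 1->3->1, with weight (-4) + 11 = 7.
Optimal value attained by: walk 1->3->1.
Answer: (M^⊗2)[1][1] = 7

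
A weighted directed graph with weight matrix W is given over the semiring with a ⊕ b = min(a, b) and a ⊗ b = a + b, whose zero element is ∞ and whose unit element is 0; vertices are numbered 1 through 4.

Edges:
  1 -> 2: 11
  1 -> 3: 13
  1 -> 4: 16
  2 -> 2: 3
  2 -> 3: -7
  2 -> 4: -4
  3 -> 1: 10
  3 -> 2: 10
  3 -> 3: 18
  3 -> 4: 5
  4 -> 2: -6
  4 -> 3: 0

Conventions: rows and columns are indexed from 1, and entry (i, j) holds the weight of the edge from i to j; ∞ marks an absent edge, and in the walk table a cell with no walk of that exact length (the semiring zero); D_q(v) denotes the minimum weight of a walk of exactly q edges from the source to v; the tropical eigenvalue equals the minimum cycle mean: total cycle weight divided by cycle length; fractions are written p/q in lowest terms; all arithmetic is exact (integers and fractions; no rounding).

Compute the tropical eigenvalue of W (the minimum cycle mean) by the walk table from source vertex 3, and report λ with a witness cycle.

q=0: [∞, ∞, 0, ∞]
q=1: [10, 10, 18, 5]
q=2: [28, -1, 3, 6]
q=3: [13, 0, -8, -5]
q=4: [2, -11, -7, -4]
Optimal cycle mean attained by: cycle 2->4->2, total (-4) + (-6), length 2.
Answer: λ = -5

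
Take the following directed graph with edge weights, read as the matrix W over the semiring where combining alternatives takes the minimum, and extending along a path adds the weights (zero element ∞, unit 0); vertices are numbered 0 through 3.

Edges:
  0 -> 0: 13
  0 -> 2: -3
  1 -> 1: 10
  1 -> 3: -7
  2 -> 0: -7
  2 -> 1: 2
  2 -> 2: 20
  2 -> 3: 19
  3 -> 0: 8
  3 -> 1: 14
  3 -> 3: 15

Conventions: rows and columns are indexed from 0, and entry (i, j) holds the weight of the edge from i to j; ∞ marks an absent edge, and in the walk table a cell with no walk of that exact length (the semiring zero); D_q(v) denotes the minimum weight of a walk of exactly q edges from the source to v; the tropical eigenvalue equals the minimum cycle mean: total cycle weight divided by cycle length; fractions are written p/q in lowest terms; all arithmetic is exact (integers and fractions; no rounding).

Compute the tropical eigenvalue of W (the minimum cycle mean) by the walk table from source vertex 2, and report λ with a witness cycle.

q=0: [∞, ∞, 0, ∞]
q=1: [-7, 2, 20, 19]
q=2: [6, 12, -10, -5]
q=3: [-17, -8, 3, 5]
q=4: [-4, 2, -20, -15]
Optimal cycle mean attained by: cycle 0->2->0, total (-3) + (-7), length 2.
Answer: λ = -5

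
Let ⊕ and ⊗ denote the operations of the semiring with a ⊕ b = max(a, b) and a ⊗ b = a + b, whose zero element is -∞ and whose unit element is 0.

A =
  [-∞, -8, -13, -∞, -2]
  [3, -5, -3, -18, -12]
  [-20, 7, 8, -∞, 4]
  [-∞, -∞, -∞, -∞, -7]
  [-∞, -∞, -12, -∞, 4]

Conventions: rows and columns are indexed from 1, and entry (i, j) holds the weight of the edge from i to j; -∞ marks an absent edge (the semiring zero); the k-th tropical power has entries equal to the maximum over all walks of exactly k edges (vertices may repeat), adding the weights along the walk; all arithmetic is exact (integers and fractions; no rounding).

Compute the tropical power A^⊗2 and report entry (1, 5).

A^⊗2:
  [-5, -6, -5, -26, 2]
  [-2, 4, 5, -23, 1]
  [10, 15, 16, -11, 12]
  [-∞, -∞, -19, -∞, -3]
  [-32, -5, -4, -∞, 8]
Key observation: the optimum is the walk 1->5->5, with weight (-2) + 4 = 2.
Optimal value attained by: walk 1->5->5.
Answer: (A^⊗2)[1][5] = 2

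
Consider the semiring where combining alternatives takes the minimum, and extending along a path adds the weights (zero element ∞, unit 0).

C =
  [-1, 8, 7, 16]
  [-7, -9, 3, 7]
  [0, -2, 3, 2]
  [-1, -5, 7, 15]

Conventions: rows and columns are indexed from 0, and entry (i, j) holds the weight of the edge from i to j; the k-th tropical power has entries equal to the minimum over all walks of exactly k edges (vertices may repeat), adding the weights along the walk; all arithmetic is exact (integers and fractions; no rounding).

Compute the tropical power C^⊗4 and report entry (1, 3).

C^⊗2:
  [-2, -1, 6, 9]
  [-16, -18, -6, -2]
  [-9, -11, 1, 5]
  [-12, -14, -2, 2]
C^⊗3:
  [-8, -10, 2, 6]
  [-25, -27, -15, -11]
  [-18, -20, -8, -4]
  [-21, -23, -11, -7]
C^⊗4:
  [-17, -19, -7, -3]
  [-34, -36, -24, -20]
  [-27, -29, -17, -13]
  [-30, -32, -20, -16]
Key observation: the optimum is the walk 1->1->1->1->3, with weight (-9) + (-9) + (-9) + 7 = -20.
Optimal value attained by: walk 1->1->1->1->3.
Answer: (C^⊗4)[1][3] = -20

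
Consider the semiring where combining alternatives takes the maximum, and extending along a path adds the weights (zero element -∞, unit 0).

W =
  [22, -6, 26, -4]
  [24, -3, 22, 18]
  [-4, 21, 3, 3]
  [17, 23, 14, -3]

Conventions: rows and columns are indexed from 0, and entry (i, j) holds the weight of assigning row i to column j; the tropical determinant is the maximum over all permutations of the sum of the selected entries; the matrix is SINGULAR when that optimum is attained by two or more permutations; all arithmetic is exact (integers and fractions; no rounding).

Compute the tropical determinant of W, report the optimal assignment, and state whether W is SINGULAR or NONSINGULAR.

σ = (0, 1, 2, 3): 22 + (-3) + 3 + (-3) = 19
σ = (0, 1, 3, 2): 22 + (-3) + 3 + 14 = 36
σ = (0, 2, 1, 3): 22 + 22 + 21 + (-3) = 62
σ = (0, 2, 3, 1): 22 + 22 + 3 + 23 = 70
σ = (0, 3, 1, 2): 22 + 18 + 21 + 14 = 75
σ = (0, 3, 2, 1): 22 + 18 + 3 + 23 = 66
σ = (1, 0, 2, 3): (-6) + 24 + 3 + (-3) = 18
σ = (1, 0, 3, 2): (-6) + 24 + 3 + 14 = 35
σ = (1, 2, 0, 3): (-6) + 22 + (-4) + (-3) = 9
σ = (1, 2, 3, 0): (-6) + 22 + 3 + 17 = 36
σ = (1, 3, 0, 2): (-6) + 18 + (-4) + 14 = 22
σ = (1, 3, 2, 0): (-6) + 18 + 3 + 17 = 32
σ = (2, 0, 1, 3): 26 + 24 + 21 + (-3) = 68
σ = (2, 0, 3, 1): 26 + 24 + 3 + 23 = 76
σ = (2, 1, 0, 3): 26 + (-3) + (-4) + (-3) = 16
σ = (2, 1, 3, 0): 26 + (-3) + 3 + 17 = 43
σ = (2, 3, 0, 1): 26 + 18 + (-4) + 23 = 63
σ = (2, 3, 1, 0): 26 + 18 + 21 + 17 = 82
σ = (3, 0, 1, 2): (-4) + 24 + 21 + 14 = 55
σ = (3, 0, 2, 1): (-4) + 24 + 3 + 23 = 46
σ = (3, 1, 0, 2): (-4) + (-3) + (-4) + 14 = 3
σ = (3, 1, 2, 0): (-4) + (-3) + 3 + 17 = 13
σ = (3, 2, 0, 1): (-4) + 22 + (-4) + 23 = 37
σ = (3, 2, 1, 0): (-4) + 22 + 21 + 17 = 56
Optimal value attained by: σ = (2, 3, 1, 0).
Answer: det⊕(W) = 82; verdict: NONSINGULAR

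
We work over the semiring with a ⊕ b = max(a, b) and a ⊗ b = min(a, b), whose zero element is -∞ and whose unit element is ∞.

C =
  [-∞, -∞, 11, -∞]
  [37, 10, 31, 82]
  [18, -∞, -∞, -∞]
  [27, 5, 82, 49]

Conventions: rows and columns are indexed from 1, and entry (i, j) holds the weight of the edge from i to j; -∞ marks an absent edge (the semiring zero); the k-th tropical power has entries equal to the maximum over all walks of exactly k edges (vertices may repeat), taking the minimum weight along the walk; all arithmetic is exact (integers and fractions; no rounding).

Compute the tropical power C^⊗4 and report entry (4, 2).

C^⊗2:
  [11, -∞, -∞, -∞]
  [27, 10, 82, 49]
  [-∞, -∞, 11, -∞]
  [27, 5, 49, 49]
C^⊗3:
  [-∞, -∞, 11, -∞]
  [27, 10, 49, 49]
  [11, -∞, -∞, -∞]
  [27, 5, 49, 49]
C^⊗4:
  [11, -∞, -∞, -∞]
  [27, 10, 49, 49]
  [-∞, -∞, 11, -∞]
  [27, 5, 49, 49]
Key observation: the optimum is the walk 4->2->2->2->2, with weight 5 min 10 min 10 min 10 = 5.
Optimal value attained by: walk 4->2->2->2->2.
Answer: (C^⊗4)[4][2] = 5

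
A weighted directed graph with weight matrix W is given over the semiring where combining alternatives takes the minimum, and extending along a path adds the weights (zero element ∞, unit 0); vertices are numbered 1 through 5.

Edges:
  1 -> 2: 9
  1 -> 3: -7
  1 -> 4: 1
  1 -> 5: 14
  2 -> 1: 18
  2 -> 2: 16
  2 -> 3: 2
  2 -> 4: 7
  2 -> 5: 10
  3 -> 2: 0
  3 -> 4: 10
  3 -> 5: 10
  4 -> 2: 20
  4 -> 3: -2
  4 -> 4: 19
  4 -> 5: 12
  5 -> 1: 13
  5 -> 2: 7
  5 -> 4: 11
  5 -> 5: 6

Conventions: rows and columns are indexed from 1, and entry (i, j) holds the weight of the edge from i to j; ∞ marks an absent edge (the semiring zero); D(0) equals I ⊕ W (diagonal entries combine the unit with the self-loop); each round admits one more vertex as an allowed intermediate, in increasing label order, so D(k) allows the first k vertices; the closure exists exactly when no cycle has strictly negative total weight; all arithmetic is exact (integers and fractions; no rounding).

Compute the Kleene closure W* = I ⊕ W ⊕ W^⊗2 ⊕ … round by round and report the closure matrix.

D(0):
  [0, 9, -7, 1, 14]
  [18, 0, 2, 7, 10]
  [∞, 0, 0, 10, 10]
  [∞, 20, -2, 0, 12]
  [13, 7, ∞, 11, 0]
D(1):
  [0, 9, -7, 1, 14]
  [18, 0, 2, 7, 10]
  [∞, 0, 0, 10, 10]
  [∞, 20, -2, 0, 12]
  [13, 7, 6, 11, 0]
D(2):
  [0, 9, -7, 1, 14]
  [18, 0, 2, 7, 10]
  [18, 0, 0, 7, 10]
  [38, 20, -2, 0, 12]
  [13, 7, 6, 11, 0]
D(3):
  [0, -7, -7, 0, 3]
  [18, 0, 2, 7, 10]
  [18, 0, 0, 7, 10]
  [16, -2, -2, 0, 8]
  [13, 6, 6, 11, 0]
D(4):
  [0, -7, -7, 0, 3]
  [18, 0, 2, 7, 10]
  [18, 0, 0, 7, 10]
  [16, -2, -2, 0, 8]
  [13, 6, 6, 11, 0]
D(5):
  [0, -7, -7, 0, 3]
  [18, 0, 2, 7, 10]
  [18, 0, 0, 7, 10]
  [16, -2, -2, 0, 8]
  [13, 6, 6, 11, 0]
Answer: W* = [[0, -7, -7, 0, 3], [18, 0, 2, 7, 10], [18, 0, 0, 7, 10], [16, -2, -2, 0, 8], [13, 6, 6, 11, 0]]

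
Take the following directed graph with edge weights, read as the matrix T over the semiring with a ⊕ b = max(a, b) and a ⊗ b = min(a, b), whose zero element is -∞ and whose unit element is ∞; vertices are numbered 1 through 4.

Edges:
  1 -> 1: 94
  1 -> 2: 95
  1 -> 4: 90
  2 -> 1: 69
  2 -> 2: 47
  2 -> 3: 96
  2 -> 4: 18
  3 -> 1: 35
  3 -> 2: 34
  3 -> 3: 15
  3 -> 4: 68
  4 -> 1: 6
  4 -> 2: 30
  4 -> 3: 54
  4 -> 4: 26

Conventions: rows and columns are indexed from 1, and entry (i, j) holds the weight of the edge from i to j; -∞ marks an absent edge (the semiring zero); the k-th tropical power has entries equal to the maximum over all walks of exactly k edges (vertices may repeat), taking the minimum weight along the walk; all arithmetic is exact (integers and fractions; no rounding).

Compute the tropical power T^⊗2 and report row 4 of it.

T^⊗2:
  [94, 94, 95, 90]
  [69, 69, 47, 69]
  [35, 35, 54, 35]
  [35, 34, 30, 54]
Answer: row 4 of T^⊗2 = [35, 34, 30, 54]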